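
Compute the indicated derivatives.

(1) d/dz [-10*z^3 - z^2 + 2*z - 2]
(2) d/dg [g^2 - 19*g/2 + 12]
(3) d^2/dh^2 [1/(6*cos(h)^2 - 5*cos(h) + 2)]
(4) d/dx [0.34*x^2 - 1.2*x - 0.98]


(1) = -30*z^2 - 2*z + 2
(2) = 2*g - 19/2
(3) = (144*sin(h)^4 - 49*sin(h)^2 + 245*cos(h)/2 - 45*cos(3*h)/2 - 121)/(6*sin(h)^2 + 5*cos(h) - 8)^3
(4) = 0.68*x - 1.2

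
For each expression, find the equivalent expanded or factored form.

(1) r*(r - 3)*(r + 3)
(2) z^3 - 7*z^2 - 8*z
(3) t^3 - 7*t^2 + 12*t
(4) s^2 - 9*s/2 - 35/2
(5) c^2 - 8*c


(1) = r^3 - 9*r
(2) = z*(z - 8)*(z + 1)
(3) = t*(t - 4)*(t - 3)
(4) = (s - 7)*(s + 5/2)
(5) = c*(c - 8)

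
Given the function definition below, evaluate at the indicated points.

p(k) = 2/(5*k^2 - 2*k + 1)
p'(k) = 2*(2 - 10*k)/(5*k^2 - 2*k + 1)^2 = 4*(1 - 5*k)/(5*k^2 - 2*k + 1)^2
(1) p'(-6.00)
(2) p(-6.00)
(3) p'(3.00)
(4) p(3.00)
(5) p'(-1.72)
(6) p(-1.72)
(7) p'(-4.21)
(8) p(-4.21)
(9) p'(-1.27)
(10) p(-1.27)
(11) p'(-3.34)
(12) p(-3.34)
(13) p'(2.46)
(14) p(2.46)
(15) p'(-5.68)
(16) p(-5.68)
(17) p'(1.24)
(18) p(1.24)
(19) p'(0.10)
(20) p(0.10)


(1) = 0.00
(2) = 0.01
(3) = -0.04
(4) = 0.05
(5) = 0.10
(6) = 0.10
(7) = 0.01
(8) = 0.02
(9) = 0.22
(10) = 0.17
(11) = 0.02
(12) = 0.03
(13) = -0.07
(14) = 0.08
(15) = 0.00
(16) = 0.01
(17) = -0.54
(18) = 0.32
(19) = 2.77
(20) = 2.35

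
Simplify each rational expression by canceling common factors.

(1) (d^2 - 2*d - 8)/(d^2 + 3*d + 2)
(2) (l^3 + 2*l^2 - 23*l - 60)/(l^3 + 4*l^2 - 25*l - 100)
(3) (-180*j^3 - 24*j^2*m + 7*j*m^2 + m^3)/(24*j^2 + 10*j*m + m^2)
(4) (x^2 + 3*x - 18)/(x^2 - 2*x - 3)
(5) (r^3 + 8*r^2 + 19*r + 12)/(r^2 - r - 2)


(1) = (d - 4)/(d + 1)
(2) = (l + 3)/(l + 5)
(3) = (-30*j^2 + j*m + m^2)/(4*j + m)
(4) = (x + 6)/(x + 1)
(5) = (r^2 + 7*r + 12)/(r - 2)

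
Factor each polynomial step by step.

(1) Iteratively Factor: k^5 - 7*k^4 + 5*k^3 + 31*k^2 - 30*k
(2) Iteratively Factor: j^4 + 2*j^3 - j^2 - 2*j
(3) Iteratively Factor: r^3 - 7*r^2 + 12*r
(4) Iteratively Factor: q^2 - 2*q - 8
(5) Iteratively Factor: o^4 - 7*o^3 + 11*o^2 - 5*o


(1) = (k + 2)*(k^4 - 9*k^3 + 23*k^2 - 15*k) = (k - 5)*(k + 2)*(k^3 - 4*k^2 + 3*k) = (k - 5)*(k - 1)*(k + 2)*(k^2 - 3*k) = (k - 5)*(k - 3)*(k - 1)*(k + 2)*(k)
(2) = (j + 1)*(j^3 + j^2 - 2*j) = j*(j + 1)*(j^2 + j - 2) = j*(j - 1)*(j + 1)*(j + 2)
(3) = (r)*(r^2 - 7*r + 12) = r*(r - 3)*(r - 4)
(4) = (q + 2)*(q - 4)
(5) = (o - 5)*(o^3 - 2*o^2 + o) = (o - 5)*(o - 1)*(o^2 - o) = (o - 5)*(o - 1)^2*(o)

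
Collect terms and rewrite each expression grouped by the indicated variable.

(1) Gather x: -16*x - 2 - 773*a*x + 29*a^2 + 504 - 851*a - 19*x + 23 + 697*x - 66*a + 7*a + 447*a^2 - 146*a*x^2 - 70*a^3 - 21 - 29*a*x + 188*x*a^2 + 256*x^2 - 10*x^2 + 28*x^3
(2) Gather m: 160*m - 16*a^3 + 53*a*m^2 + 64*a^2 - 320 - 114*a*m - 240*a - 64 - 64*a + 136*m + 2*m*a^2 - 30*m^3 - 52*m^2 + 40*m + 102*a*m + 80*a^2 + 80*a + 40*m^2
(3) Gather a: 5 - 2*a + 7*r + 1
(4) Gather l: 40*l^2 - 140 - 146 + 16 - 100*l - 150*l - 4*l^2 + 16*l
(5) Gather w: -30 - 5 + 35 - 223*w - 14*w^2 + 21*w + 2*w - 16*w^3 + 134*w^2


(1) = -70*a^3 + 476*a^2 - 910*a + 28*x^3 + x^2*(246 - 146*a) + x*(188*a^2 - 802*a + 662) + 504
(2) = -16*a^3 + 144*a^2 - 224*a - 30*m^3 + m^2*(53*a - 12) + m*(2*a^2 - 12*a + 336) - 384
(3) = -2*a + 7*r + 6
(4) = 36*l^2 - 234*l - 270
(5) = -16*w^3 + 120*w^2 - 200*w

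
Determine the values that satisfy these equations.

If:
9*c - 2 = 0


Then:
c = 2/9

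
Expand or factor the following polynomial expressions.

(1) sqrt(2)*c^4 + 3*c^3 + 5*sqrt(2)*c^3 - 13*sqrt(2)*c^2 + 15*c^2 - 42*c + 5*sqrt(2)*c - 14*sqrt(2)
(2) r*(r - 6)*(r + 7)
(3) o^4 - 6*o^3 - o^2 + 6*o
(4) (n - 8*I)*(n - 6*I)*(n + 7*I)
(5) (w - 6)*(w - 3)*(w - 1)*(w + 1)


(1) = (c - 2)*(c + 7)*(c + sqrt(2))*(sqrt(2)*c + 1)
(2) = r^3 + r^2 - 42*r
(3) = o*(o - 6)*(o - 1)*(o + 1)
(4) = n^3 - 7*I*n^2 + 50*n - 336*I
(5) = w^4 - 9*w^3 + 17*w^2 + 9*w - 18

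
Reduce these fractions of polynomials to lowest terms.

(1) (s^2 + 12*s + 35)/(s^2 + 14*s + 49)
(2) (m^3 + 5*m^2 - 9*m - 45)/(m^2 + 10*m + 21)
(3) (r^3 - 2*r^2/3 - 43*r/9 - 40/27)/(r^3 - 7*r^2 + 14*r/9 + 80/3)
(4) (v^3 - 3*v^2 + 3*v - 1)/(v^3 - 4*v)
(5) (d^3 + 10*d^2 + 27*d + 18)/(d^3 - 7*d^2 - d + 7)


(1) = (s + 5)/(s + 7)
(2) = (m^2 + 2*m - 15)/(m + 7)
(3) = (3*r + 1)/(3*r - 18)
(4) = (v^3 - 3*v^2 + 3*v - 1)/(v^3 - 4*v)
(5) = (d^2 + 9*d + 18)/(d^2 - 8*d + 7)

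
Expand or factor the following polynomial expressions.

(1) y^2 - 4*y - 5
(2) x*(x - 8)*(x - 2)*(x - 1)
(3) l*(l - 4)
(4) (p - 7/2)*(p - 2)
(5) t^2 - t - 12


(1) = (y - 5)*(y + 1)
(2) = x^4 - 11*x^3 + 26*x^2 - 16*x
(3) = l^2 - 4*l
(4) = p^2 - 11*p/2 + 7
(5) = (t - 4)*(t + 3)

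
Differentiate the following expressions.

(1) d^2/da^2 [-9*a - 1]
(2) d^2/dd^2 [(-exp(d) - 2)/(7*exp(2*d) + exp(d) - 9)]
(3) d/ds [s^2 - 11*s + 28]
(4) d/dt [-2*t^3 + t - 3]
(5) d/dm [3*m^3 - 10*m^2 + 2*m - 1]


(1) = 0
(2) = (-49*exp(4*d) - 385*exp(3*d) - 420*exp(2*d) - 515*exp(d) - 99)*exp(d)/(343*exp(6*d) + 147*exp(5*d) - 1302*exp(4*d) - 377*exp(3*d) + 1674*exp(2*d) + 243*exp(d) - 729)
(3) = 2*s - 11
(4) = 1 - 6*t^2
(5) = 9*m^2 - 20*m + 2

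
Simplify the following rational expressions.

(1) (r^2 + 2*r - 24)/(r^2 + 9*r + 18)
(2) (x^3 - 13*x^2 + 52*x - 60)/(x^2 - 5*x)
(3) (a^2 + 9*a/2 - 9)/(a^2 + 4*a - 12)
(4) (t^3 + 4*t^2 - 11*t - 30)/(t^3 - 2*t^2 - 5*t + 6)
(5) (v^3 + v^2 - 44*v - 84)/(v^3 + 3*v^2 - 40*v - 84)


(1) = (r - 4)/(r + 3)
(2) = (x^2 - 8*x + 12)/x
(3) = (2*a - 3)/(2*a - 4)
(4) = (t + 5)/(t - 1)
(5) = (v^2 - v - 42)/(v^2 + v - 42)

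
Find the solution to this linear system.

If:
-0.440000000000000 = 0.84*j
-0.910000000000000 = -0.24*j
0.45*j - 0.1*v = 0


Then:
No Solution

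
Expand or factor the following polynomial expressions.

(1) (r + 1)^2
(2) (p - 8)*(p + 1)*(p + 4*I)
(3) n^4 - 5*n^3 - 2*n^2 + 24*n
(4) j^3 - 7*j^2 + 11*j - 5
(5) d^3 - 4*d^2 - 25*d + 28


(1) = r^2 + 2*r + 1
(2) = p^3 - 7*p^2 + 4*I*p^2 - 8*p - 28*I*p - 32*I
(3) = n*(n - 4)*(n - 3)*(n + 2)
(4) = (j - 5)*(j - 1)^2
(5) = (d - 7)*(d - 1)*(d + 4)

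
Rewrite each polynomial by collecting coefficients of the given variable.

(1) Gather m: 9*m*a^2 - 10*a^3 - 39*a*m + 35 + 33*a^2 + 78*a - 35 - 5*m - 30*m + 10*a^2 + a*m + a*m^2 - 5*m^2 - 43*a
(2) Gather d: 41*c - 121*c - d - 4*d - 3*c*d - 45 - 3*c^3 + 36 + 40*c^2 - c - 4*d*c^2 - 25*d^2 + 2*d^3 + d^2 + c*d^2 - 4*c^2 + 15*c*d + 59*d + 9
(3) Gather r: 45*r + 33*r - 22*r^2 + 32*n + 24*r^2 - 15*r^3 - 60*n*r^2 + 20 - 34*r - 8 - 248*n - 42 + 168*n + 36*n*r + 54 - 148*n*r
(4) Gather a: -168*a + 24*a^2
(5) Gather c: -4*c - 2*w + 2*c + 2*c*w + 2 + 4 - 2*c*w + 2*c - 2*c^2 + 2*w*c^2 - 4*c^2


(1) = -10*a^3 + 43*a^2 + 35*a + m^2*(a - 5) + m*(9*a^2 - 38*a - 35)
(2) = -3*c^3 + 36*c^2 - 81*c + 2*d^3 + d^2*(c - 24) + d*(-4*c^2 + 12*c + 54)
(3) = -48*n - 15*r^3 + r^2*(2 - 60*n) + r*(44 - 112*n) + 24
(4) = 24*a^2 - 168*a
(5) = c^2*(2*w - 6) - 2*w + 6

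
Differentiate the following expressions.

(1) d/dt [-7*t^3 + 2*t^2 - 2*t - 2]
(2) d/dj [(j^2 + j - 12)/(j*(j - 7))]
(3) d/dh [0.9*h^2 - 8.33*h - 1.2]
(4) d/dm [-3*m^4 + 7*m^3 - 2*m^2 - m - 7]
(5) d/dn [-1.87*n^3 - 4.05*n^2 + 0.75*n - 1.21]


(1) = -21*t^2 + 4*t - 2
(2) = 4*(-2*j^2 + 6*j - 21)/(j^2*(j^2 - 14*j + 49))
(3) = 1.8*h - 8.33
(4) = -12*m^3 + 21*m^2 - 4*m - 1
(5) = -5.61*n^2 - 8.1*n + 0.75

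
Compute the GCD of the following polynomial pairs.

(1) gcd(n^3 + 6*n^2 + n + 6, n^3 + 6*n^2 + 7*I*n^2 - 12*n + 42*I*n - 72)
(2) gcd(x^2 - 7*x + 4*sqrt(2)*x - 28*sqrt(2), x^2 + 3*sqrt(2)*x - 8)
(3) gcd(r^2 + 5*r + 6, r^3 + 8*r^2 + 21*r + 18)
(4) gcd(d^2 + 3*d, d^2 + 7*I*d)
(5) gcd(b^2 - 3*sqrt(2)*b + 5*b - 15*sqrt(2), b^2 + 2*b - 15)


(1) = gcd((n + 6)*(n - I)*(n + I), (n + 6)*(n + 3*I)*(n + 4*I)) = n + 6
(2) = gcd((x - 7)*(x + 4*sqrt(2)), (x - sqrt(2))*(x + 4*sqrt(2))) = x + 4*sqrt(2)
(3) = gcd((r + 2)*(r + 3), (r + 2)*(r + 3)^2) = r^2 + 5*r + 6
(4) = gcd(d*(d + 3), d*(d + 7*I)) = d
(5) = b + 5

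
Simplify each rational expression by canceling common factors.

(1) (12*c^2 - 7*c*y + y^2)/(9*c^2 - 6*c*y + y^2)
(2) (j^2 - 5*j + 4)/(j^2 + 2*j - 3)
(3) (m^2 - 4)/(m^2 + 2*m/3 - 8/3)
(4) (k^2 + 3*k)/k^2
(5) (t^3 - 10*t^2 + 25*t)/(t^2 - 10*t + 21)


(1) = (-4*c + y)/(-3*c + y)
(2) = (j - 4)/(j + 3)
(3) = (3*m - 6)/(3*m - 4)
(4) = (k + 3)/k
(5) = (t^3 - 10*t^2 + 25*t)/(t^2 - 10*t + 21)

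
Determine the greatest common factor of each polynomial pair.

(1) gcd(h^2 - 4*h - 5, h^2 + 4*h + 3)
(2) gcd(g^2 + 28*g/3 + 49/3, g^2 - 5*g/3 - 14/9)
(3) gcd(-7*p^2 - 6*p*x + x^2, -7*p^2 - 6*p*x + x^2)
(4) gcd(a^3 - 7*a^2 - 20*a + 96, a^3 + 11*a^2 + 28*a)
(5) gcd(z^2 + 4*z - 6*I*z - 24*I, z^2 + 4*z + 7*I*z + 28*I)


(1) = h + 1
(2) = 1
(3) = -7*p^2 - 6*p*x + x^2
(4) = a + 4
(5) = gcd((z + 4)*(z - 6*I), (z + 4)*(z + 7*I)) = z + 4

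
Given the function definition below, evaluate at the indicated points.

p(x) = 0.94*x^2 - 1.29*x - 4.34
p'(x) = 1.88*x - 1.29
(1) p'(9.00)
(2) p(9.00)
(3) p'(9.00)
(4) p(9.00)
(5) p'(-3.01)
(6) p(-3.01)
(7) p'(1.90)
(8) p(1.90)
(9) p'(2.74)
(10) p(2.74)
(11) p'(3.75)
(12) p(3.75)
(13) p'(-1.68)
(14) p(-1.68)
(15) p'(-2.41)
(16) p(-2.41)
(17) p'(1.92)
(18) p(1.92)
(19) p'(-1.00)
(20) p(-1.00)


(1) = 15.63
(2) = 60.19
(3) = 15.63
(4) = 60.19
(5) = -6.95
(6) = 8.06
(7) = 2.28
(8) = -3.40
(9) = 3.86
(10) = -0.82
(11) = 5.76
(12) = 4.04
(13) = -4.45
(14) = 0.48
(15) = -5.82
(16) = 4.23
(17) = 2.32
(18) = -3.35
(19) = -3.17
(20) = -2.11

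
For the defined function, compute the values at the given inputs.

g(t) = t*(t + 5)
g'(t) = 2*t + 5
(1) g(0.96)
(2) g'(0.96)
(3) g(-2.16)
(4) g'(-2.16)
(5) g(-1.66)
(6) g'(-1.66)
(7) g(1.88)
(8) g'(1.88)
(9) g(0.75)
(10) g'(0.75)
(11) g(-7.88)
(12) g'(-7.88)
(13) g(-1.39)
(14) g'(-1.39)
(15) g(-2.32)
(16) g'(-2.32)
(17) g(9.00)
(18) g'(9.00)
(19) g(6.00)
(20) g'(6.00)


(1) = 5.72
(2) = 6.92
(3) = -6.13
(4) = 0.68
(5) = -5.54
(6) = 1.68
(7) = 12.93
(8) = 8.76
(9) = 4.31
(10) = 6.50
(11) = 22.69
(12) = -10.76
(13) = -5.02
(14) = 2.22
(15) = -6.22
(16) = 0.36
(17) = 126.00
(18) = 23.00
(19) = 66.00
(20) = 17.00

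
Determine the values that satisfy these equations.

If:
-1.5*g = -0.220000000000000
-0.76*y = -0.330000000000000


Then:
g = 0.15
y = 0.43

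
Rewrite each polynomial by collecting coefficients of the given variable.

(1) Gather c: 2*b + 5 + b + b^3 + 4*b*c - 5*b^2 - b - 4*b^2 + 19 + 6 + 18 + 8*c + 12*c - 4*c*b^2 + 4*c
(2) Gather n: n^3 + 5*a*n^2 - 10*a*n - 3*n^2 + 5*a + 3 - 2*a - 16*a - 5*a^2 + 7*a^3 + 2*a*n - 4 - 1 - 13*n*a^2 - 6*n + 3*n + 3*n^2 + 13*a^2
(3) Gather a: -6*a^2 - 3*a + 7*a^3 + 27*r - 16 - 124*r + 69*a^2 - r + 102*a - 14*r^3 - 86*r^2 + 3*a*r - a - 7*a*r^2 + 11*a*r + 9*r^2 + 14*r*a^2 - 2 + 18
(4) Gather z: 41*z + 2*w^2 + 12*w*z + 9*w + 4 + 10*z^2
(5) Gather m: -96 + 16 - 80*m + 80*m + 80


(1) = b^3 - 9*b^2 + 2*b + c*(-4*b^2 + 4*b + 24) + 48
(2) = 7*a^3 + 8*a^2 + 5*a*n^2 - 13*a + n^3 + n*(-13*a^2 - 8*a - 3) - 2
(3) = 7*a^3 + a^2*(14*r + 63) + a*(-7*r^2 + 14*r + 98) - 14*r^3 - 77*r^2 - 98*r
(4) = 2*w^2 + 9*w + 10*z^2 + z*(12*w + 41) + 4
(5) = 0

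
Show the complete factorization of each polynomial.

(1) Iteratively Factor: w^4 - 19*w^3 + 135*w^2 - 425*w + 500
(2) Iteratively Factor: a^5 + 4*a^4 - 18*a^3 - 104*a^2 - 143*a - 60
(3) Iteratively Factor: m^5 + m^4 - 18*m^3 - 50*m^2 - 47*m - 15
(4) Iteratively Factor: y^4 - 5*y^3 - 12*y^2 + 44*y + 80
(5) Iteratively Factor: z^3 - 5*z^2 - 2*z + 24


(1) = (w - 5)*(w^3 - 14*w^2 + 65*w - 100) = (w - 5)^2*(w^2 - 9*w + 20) = (w - 5)^3*(w - 4)
(2) = (a + 1)*(a^4 + 3*a^3 - 21*a^2 - 83*a - 60) = (a + 1)^2*(a^3 + 2*a^2 - 23*a - 60) = (a + 1)^2*(a + 4)*(a^2 - 2*a - 15) = (a + 1)^2*(a + 3)*(a + 4)*(a - 5)
(3) = (m + 3)*(m^4 - 2*m^3 - 12*m^2 - 14*m - 5) = (m + 1)*(m + 3)*(m^3 - 3*m^2 - 9*m - 5) = (m - 5)*(m + 1)*(m + 3)*(m^2 + 2*m + 1) = (m - 5)*(m + 1)^2*(m + 3)*(m + 1)
(4) = (y - 5)*(y^3 - 12*y - 16) = (y - 5)*(y + 2)*(y^2 - 2*y - 8) = (y - 5)*(y + 2)^2*(y - 4)
(5) = (z - 4)*(z^2 - z - 6) = (z - 4)*(z - 3)*(z + 2)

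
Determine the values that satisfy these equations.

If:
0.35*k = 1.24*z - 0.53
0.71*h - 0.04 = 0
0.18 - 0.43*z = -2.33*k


Then:
h = 0.06
k = 0.00
z = 0.43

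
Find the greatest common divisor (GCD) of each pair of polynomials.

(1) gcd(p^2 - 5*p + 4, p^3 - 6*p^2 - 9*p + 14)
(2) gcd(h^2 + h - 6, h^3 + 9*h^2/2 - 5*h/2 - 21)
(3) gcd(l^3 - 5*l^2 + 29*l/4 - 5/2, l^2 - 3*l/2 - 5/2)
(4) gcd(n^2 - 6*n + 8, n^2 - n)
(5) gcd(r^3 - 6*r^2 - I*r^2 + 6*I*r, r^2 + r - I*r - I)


(1) = gcd((p - 4)*(p - 1), (p - 7)*(p - 1)*(p + 2)) = p - 1
(2) = h^2 + h - 6
(3) = l - 5/2
(4) = gcd((n - 4)*(n - 2), n*(n - 1)) = 1
(5) = gcd(r*(r - 6)*(r - I), (r + 1)*(r - I)) = r - I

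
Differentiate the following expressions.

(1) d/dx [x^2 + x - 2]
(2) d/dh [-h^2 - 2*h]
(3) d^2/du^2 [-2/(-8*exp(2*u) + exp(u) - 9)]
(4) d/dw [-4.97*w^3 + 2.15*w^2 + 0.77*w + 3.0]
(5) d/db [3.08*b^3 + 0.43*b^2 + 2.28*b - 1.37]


(1) = 2*x + 1
(2) = -2*h - 2
(3) = 2*((1 - 32*exp(u))*(8*exp(2*u) - exp(u) + 9) + 2*(16*exp(u) - 1)^2*exp(u))*exp(u)/(8*exp(2*u) - exp(u) + 9)^3
(4) = -14.91*w^2 + 4.3*w + 0.77
(5) = 9.24*b^2 + 0.86*b + 2.28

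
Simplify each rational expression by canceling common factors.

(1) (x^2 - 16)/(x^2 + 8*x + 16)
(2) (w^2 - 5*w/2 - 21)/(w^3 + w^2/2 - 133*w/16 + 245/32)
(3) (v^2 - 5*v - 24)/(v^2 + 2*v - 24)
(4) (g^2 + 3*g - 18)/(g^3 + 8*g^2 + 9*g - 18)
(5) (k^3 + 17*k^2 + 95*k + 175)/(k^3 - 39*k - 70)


(1) = (x - 4)/(x + 4)
(2) = (16*w - 96)/(16*w^2 - 48*w + 35)
(3) = (v^2 - 5*v - 24)/(v^2 + 2*v - 24)
(4) = (g - 3)/(g^2 + 2*g - 3)
(5) = (k^2 + 12*k + 35)/(k^2 - 5*k - 14)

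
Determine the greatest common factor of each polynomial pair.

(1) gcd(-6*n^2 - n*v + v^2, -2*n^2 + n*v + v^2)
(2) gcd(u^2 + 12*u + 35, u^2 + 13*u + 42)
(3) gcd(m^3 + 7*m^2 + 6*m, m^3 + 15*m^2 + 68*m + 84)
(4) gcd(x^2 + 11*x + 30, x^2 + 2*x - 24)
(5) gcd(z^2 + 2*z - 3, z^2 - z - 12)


(1) = gcd((-3*n + v)*(2*n + v), (-n + v)*(2*n + v)) = 2*n + v
(2) = gcd((u + 5)*(u + 7), (u + 6)*(u + 7)) = u + 7
(3) = gcd(m*(m + 1)*(m + 6), (m + 2)*(m + 6)*(m + 7)) = m + 6
(4) = x + 6
(5) = gcd((z - 1)*(z + 3), (z - 4)*(z + 3)) = z + 3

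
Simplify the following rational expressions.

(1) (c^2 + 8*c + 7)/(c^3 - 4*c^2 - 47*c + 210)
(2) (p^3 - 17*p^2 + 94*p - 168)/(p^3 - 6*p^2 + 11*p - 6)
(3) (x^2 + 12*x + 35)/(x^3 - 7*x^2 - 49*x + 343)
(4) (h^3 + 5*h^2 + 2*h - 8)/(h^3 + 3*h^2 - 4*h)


(1) = (c + 1)/(c^2 - 11*c + 30)
(2) = (p^3 - 17*p^2 + 94*p - 168)/(p^3 - 6*p^2 + 11*p - 6)
(3) = (x + 5)/(x^2 - 14*x + 49)
(4) = (h + 2)/h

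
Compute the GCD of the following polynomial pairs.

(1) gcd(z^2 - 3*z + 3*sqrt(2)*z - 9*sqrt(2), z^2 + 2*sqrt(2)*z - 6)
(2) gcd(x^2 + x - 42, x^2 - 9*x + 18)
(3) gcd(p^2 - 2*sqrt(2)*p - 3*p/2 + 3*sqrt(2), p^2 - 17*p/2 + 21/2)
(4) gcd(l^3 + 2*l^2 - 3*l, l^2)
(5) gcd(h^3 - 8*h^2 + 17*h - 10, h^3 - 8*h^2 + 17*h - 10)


(1) = z + 3*sqrt(2)
(2) = x - 6
(3) = p - 3/2
(4) = l
(5) = gcd((h - 5)*(h - 2)*(h - 1), (h - 5)*(h - 2)*(h - 1)) = h^3 - 8*h^2 + 17*h - 10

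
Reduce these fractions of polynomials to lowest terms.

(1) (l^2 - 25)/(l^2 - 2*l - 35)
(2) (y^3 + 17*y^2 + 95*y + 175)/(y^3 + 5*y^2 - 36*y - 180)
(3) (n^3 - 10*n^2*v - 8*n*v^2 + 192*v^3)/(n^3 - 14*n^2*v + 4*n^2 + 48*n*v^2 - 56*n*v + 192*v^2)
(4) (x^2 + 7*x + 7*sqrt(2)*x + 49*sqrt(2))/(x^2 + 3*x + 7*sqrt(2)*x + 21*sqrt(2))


(1) = (l - 5)/(l - 7)
(2) = (y^2 + 12*y + 35)/(y^2 - 36)
(3) = (n + 4*v)/(n + 4)
(4) = (x + 7)/(x + 3)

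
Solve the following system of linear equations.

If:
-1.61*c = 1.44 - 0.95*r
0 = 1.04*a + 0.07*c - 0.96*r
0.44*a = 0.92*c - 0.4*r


Then:
a = -2.99
c = -2.93
r = -3.46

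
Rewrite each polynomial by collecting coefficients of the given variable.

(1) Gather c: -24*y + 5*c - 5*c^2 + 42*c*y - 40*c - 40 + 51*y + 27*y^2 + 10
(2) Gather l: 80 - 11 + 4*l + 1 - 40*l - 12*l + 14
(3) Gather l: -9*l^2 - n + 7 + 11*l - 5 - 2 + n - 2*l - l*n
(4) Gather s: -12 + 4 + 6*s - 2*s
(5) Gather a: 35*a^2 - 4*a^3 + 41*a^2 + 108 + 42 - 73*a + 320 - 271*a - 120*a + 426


(1) = -5*c^2 + c*(42*y - 35) + 27*y^2 + 27*y - 30
(2) = 84 - 48*l
(3) = -9*l^2 + l*(9 - n)
(4) = 4*s - 8
(5) = -4*a^3 + 76*a^2 - 464*a + 896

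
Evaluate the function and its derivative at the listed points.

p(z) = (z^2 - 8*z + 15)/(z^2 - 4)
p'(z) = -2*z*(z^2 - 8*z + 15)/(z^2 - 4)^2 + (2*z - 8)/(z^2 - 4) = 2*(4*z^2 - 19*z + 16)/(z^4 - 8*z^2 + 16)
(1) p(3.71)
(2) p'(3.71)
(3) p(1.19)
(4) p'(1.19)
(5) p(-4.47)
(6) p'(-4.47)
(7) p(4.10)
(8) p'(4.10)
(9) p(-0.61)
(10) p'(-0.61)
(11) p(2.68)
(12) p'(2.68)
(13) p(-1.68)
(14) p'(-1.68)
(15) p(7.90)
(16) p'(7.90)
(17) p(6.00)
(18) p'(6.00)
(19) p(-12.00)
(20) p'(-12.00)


(1) = -0.09
(2) = 0.01
(3) = -2.67
(4) = -0.28
(5) = 4.43
(6) = 1.42
(7) = -0.08
(8) = 0.07
(9) = -5.58
(10) = 4.42
(11) = 0.23
(12) = -1.22
(13) = -26.55
(14) = 85.39
(15) = 0.24
(16) = 0.07
(17) = 0.09
(18) = 0.09
(19) = 1.82
(20) = 0.08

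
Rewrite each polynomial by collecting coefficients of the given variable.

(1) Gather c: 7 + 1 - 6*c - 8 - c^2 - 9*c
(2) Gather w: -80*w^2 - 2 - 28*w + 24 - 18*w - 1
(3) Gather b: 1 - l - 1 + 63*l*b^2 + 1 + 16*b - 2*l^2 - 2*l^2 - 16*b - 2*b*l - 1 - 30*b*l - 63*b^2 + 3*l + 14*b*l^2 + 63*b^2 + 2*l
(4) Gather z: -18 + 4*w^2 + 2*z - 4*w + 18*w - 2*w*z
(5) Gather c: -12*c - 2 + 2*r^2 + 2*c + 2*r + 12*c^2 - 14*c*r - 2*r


(1) = -c^2 - 15*c
(2) = -80*w^2 - 46*w + 21
(3) = 63*b^2*l + b*(14*l^2 - 32*l) - 4*l^2 + 4*l
(4) = 4*w^2 + 14*w + z*(2 - 2*w) - 18
(5) = 12*c^2 + c*(-14*r - 10) + 2*r^2 - 2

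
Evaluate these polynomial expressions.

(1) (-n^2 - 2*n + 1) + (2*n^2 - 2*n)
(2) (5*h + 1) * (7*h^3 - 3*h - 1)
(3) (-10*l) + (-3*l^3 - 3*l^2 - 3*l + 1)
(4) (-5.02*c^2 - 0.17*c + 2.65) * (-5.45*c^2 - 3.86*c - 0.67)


(1) = n^2 - 4*n + 1
(2) = 35*h^4 + 7*h^3 - 15*h^2 - 8*h - 1
(3) = -3*l^3 - 3*l^2 - 13*l + 1
(4) = 27.359*c^4 + 20.3037*c^3 - 10.4229*c^2 - 10.1151*c - 1.7755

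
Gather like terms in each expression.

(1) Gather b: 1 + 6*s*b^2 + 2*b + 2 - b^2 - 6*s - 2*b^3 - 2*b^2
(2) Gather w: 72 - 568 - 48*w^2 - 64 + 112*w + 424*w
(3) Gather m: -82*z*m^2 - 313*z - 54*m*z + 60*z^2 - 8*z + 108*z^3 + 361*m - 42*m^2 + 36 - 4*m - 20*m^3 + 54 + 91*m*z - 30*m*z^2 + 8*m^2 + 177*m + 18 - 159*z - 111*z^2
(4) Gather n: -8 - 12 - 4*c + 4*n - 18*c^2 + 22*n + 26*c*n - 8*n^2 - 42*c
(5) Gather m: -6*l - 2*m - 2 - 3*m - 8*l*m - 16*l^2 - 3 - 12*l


(1) = -2*b^3 + b^2*(6*s - 3) + 2*b - 6*s + 3
(2) = -48*w^2 + 536*w - 560
(3) = -20*m^3 + m^2*(-82*z - 34) + m*(-30*z^2 + 37*z + 534) + 108*z^3 - 51*z^2 - 480*z + 108
(4) = -18*c^2 - 46*c - 8*n^2 + n*(26*c + 26) - 20
(5) = -16*l^2 - 18*l + m*(-8*l - 5) - 5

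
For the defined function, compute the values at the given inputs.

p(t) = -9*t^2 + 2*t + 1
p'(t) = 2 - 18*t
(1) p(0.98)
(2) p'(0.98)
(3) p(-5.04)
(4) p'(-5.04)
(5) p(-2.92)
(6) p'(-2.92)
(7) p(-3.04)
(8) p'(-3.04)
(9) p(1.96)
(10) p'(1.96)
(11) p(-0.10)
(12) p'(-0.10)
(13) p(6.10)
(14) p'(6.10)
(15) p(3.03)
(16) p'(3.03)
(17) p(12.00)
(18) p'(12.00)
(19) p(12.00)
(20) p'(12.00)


(1) = -5.68
(2) = -15.64
(3) = -237.69
(4) = 92.72
(5) = -81.58
(6) = 54.56
(7) = -88.25
(8) = 56.72
(9) = -29.65
(10) = -33.28
(11) = 0.71
(12) = 3.80
(13) = -321.69
(14) = -107.80
(15) = -75.57
(16) = -52.54
(17) = -1271.00
(18) = -214.00
(19) = -1271.00
(20) = -214.00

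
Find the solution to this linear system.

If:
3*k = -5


Then:
k = -5/3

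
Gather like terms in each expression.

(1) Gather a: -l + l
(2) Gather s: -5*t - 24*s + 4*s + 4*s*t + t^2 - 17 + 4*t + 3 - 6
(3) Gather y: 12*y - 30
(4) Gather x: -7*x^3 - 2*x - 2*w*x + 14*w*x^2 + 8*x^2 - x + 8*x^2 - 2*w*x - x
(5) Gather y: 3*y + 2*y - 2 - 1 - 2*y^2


(1) = 0
(2) = s*(4*t - 20) + t^2 - t - 20
(3) = 12*y - 30
(4) = -7*x^3 + x^2*(14*w + 16) + x*(-4*w - 4)
(5) = -2*y^2 + 5*y - 3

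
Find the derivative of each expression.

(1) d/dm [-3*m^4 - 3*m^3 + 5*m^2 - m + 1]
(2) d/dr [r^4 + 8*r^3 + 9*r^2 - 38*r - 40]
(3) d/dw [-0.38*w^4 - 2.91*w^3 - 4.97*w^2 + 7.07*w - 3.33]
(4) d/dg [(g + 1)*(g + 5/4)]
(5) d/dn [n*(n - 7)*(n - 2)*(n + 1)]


(1) = -12*m^3 - 9*m^2 + 10*m - 1
(2) = 4*r^3 + 24*r^2 + 18*r - 38
(3) = -1.52*w^3 - 8.73*w^2 - 9.94*w + 7.07
(4) = 2*g + 9/4
(5) = 4*n^3 - 24*n^2 + 10*n + 14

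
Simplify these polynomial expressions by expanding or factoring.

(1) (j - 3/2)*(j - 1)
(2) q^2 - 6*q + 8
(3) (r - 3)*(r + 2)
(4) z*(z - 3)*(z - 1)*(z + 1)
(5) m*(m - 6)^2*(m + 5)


(1) = j^2 - 5*j/2 + 3/2
(2) = (q - 4)*(q - 2)
(3) = r^2 - r - 6
(4) = z^4 - 3*z^3 - z^2 + 3*z
(5) = m^4 - 7*m^3 - 24*m^2 + 180*m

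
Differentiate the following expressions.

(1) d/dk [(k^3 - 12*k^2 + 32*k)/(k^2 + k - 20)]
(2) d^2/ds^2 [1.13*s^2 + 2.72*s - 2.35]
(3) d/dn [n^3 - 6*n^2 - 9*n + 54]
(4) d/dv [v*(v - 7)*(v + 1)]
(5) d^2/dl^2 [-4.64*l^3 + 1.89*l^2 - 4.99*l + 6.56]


(1) = (k^2 + 10*k - 40)/(k^2 + 10*k + 25)
(2) = 2.26000000000000
(3) = 3*n^2 - 12*n - 9
(4) = 3*v^2 - 12*v - 7
(5) = 3.78 - 27.84*l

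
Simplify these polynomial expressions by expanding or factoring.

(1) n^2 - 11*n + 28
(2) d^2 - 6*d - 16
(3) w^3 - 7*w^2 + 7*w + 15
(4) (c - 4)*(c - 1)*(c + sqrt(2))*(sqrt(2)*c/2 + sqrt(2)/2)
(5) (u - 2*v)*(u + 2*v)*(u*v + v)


(1) = (n - 7)*(n - 4)
(2) = (d - 8)*(d + 2)
(3) = (w - 5)*(w - 3)*(w + 1)
(4) = sqrt(2)*c^4/2 - 2*sqrt(2)*c^3 + c^3 - 4*c^2 - sqrt(2)*c^2/2 - c + 2*sqrt(2)*c + 4
(5) = u^3*v + u^2*v - 4*u*v^3 - 4*v^3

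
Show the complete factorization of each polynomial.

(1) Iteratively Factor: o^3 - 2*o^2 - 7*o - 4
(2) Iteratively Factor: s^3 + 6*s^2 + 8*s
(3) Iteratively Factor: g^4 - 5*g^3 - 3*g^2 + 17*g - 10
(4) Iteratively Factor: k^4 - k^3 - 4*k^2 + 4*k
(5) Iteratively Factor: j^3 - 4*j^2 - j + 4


(1) = (o - 4)*(o^2 + 2*o + 1) = (o - 4)*(o + 1)*(o + 1)
(2) = (s + 2)*(s^2 + 4*s) = s*(s + 2)*(s + 4)
(3) = (g - 5)*(g^3 - 3*g + 2) = (g - 5)*(g + 2)*(g^2 - 2*g + 1) = (g - 5)*(g - 1)*(g + 2)*(g - 1)
(4) = (k)*(k^3 - k^2 - 4*k + 4) = k*(k + 2)*(k^2 - 3*k + 2) = k*(k - 1)*(k + 2)*(k - 2)
(5) = (j - 4)*(j^2 - 1) = (j - 4)*(j - 1)*(j + 1)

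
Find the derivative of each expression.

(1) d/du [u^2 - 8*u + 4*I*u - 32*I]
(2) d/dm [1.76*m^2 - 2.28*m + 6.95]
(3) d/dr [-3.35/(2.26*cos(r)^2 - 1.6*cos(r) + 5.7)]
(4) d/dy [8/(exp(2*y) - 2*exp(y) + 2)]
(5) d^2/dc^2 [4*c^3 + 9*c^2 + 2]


(1) = 2*u - 8 + 4*I
(2) = 3.52*m - 2.28
(3) = (5.36 - 15.142*cos(r))*sin(r)/(2.26*cos(r)^2 - 1.6*cos(r) + 5.7)^2
(4) = 16*(1 - exp(y))*exp(y)/(exp(2*y) - 2*exp(y) + 2)^2
(5) = 24*c + 18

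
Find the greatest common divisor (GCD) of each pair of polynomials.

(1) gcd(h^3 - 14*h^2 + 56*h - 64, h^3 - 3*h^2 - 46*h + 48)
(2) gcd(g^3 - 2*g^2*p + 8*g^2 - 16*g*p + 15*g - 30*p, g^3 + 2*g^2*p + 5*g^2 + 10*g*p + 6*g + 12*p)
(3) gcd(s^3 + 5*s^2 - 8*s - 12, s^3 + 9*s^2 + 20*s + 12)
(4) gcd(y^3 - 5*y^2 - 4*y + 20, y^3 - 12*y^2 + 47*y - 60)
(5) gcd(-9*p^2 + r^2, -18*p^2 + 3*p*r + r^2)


(1) = h - 8
(2) = gcd((g + 3)*(g + 5)*(g - 2*p), (g + 2)*(g + 3)*(g + 2*p)) = g + 3
(3) = gcd((s - 2)*(s + 1)*(s + 6), (s + 1)*(s + 2)*(s + 6)) = s^2 + 7*s + 6
(4) = gcd((y - 5)*(y - 2)*(y + 2), (y - 5)*(y - 4)*(y - 3)) = y - 5
(5) = 3*p - r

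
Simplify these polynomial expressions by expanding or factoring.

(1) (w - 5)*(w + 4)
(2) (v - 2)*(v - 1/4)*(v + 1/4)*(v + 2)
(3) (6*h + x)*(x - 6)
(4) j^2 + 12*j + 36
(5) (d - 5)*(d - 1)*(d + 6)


(1) = w^2 - w - 20
(2) = v^4 - 65*v^2/16 + 1/4
(3) = 6*h*x - 36*h + x^2 - 6*x
(4) = (j + 6)^2
(5) = d^3 - 31*d + 30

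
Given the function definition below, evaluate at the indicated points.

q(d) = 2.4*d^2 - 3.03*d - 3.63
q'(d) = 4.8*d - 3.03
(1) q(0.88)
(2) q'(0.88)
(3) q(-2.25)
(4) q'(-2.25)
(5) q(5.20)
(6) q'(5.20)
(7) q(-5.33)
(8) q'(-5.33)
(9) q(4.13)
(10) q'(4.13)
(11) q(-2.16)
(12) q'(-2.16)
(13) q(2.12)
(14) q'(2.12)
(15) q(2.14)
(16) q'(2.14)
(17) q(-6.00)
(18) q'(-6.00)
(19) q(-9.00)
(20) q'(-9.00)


(1) = -4.44
(2) = 1.19
(3) = 15.34
(4) = -13.83
(5) = 45.51
(6) = 21.93
(7) = 80.70
(8) = -28.61
(9) = 24.79
(10) = 16.79
(11) = 14.11
(12) = -13.40
(13) = 0.73
(14) = 7.15
(15) = 0.88
(16) = 7.24
(17) = 100.95
(18) = -31.83
(19) = 218.04
(20) = -46.23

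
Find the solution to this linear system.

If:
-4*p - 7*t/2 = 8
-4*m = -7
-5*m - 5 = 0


Then:
No Solution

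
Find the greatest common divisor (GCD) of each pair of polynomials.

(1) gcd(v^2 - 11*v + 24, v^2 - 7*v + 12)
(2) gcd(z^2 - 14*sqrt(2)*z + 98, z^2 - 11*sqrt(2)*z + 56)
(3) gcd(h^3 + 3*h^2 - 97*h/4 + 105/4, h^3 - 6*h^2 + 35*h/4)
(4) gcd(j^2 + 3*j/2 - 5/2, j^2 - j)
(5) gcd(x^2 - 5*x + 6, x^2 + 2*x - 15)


(1) = gcd((v - 8)*(v - 3), (v - 4)*(v - 3)) = v - 3
(2) = z - 7*sqrt(2)
(3) = gcd((h - 5/2)*(h - 3/2)*(h + 7), h*(h - 7/2)*(h - 5/2)) = h - 5/2
(4) = gcd((j - 1)*(j + 5/2), j*(j - 1)) = j - 1
(5) = gcd((x - 3)*(x - 2), (x - 3)*(x + 5)) = x - 3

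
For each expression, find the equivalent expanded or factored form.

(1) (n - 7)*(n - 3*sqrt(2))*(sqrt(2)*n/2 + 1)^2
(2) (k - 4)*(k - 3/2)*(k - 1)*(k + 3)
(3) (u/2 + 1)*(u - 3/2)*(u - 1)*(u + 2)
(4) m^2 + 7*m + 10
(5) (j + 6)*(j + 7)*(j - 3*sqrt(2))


(1) = n^4/2 - 7*n^3/2 - sqrt(2)*n^3/2 - 5*n^2 + 7*sqrt(2)*n^2/2 - 3*sqrt(2)*n + 35*n + 21*sqrt(2)
(2) = k^4 - 7*k^3/2 - 8*k^2 + 57*k/2 - 18
(3) = u^4/2 + 3*u^3/4 - 9*u^2/4 - 2*u + 3
(4) = (m + 2)*(m + 5)
(5) = j^3 - 3*sqrt(2)*j^2 + 13*j^2 - 39*sqrt(2)*j + 42*j - 126*sqrt(2)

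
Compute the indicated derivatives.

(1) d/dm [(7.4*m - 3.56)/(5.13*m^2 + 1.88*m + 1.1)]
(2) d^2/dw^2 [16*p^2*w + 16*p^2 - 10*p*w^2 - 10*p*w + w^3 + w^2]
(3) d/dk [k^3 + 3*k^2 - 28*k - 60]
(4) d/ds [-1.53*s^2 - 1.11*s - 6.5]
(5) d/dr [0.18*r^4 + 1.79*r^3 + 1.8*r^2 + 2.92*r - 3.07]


(1) = (-37.962*m^2 + 36.5256*m + 14.8328)/(26.3169*m^4 + 19.2888*m^3 + 14.8204*m^2 + 4.136*m + 1.21)
(2) = -20*p + 6*w + 2
(3) = 3*k^2 + 6*k - 28
(4) = -3.06*s - 1.11
(5) = 0.72*r^3 + 5.37*r^2 + 3.6*r + 2.92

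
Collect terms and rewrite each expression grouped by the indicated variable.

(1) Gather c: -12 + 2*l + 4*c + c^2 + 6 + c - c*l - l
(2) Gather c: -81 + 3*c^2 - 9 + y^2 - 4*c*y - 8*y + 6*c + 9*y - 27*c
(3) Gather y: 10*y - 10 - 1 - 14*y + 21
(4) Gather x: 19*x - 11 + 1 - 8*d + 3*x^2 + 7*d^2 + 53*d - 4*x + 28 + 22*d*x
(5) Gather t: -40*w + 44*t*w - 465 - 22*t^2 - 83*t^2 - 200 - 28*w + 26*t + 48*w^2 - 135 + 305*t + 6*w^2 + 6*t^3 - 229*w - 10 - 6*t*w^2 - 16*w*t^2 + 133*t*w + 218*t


(1) = c^2 + c*(5 - l) + l - 6
(2) = 3*c^2 + c*(-4*y - 21) + y^2 + y - 90
(3) = 10 - 4*y
(4) = 7*d^2 + 45*d + 3*x^2 + x*(22*d + 15) + 18
(5) = 6*t^3 + t^2*(-16*w - 105) + t*(-6*w^2 + 177*w + 549) + 54*w^2 - 297*w - 810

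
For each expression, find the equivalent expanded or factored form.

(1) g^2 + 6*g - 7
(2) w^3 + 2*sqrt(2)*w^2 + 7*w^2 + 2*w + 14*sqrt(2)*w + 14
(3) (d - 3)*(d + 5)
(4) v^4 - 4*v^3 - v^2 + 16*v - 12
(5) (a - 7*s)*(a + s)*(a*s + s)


(1) = (g - 1)*(g + 7)
(2) = (w + 7)*(w + sqrt(2))^2
(3) = d^2 + 2*d - 15
(4) = (v - 3)*(v - 2)*(v - 1)*(v + 2)
(5) = a^3*s - 6*a^2*s^2 + a^2*s - 7*a*s^3 - 6*a*s^2 - 7*s^3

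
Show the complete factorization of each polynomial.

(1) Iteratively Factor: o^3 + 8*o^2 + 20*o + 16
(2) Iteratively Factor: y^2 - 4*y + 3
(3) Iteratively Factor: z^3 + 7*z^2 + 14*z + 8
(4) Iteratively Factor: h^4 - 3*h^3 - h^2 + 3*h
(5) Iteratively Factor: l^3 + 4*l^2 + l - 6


(1) = (o + 2)*(o^2 + 6*o + 8) = (o + 2)^2*(o + 4)
(2) = (y - 3)*(y - 1)
(3) = (z + 1)*(z^2 + 6*z + 8) = (z + 1)*(z + 4)*(z + 2)
(4) = (h - 3)*(h^3 - h) = (h - 3)*(h + 1)*(h^2 - h) = h*(h - 3)*(h + 1)*(h - 1)
(5) = (l + 3)*(l^2 + l - 2) = (l - 1)*(l + 3)*(l + 2)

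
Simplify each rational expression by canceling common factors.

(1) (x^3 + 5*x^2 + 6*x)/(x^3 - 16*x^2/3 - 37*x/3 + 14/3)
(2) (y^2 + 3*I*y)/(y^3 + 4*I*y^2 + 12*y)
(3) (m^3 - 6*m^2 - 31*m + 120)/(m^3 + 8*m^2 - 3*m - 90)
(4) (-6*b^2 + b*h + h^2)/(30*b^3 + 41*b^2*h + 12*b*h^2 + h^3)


(1) = (3*x^2 + 9*x)/(3*x^2 - 22*x + 7)
(2) = (y + 3*I)/(y^2 + 4*I*y + 12)
(3) = (m - 8)/(m + 6)
(4) = (-6*b^2 + b*h + h^2)/(30*b^3 + 41*b^2*h + 12*b*h^2 + h^3)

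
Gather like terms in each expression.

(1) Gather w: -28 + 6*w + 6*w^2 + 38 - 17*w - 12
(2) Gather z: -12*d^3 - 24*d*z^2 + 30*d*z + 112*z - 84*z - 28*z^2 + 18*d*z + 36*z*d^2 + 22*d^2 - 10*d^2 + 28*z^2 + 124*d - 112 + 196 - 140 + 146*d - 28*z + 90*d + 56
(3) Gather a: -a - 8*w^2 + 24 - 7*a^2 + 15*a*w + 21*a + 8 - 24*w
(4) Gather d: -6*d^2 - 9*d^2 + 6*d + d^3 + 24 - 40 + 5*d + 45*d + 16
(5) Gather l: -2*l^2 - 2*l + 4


(1) = 6*w^2 - 11*w - 2
(2) = -12*d^3 + 12*d^2 - 24*d*z^2 + 360*d + z*(36*d^2 + 48*d)
(3) = -7*a^2 + a*(15*w + 20) - 8*w^2 - 24*w + 32
(4) = d^3 - 15*d^2 + 56*d
(5) = -2*l^2 - 2*l + 4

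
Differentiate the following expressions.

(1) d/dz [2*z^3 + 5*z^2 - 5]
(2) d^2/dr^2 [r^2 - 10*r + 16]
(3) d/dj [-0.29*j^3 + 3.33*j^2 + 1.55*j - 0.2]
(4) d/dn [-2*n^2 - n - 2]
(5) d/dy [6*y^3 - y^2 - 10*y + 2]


(1) = 2*z*(3*z + 5)
(2) = 2
(3) = -0.87*j^2 + 6.66*j + 1.55
(4) = -4*n - 1
(5) = 18*y^2 - 2*y - 10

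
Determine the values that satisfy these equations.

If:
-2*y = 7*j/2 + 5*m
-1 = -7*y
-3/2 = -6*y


Then:
No Solution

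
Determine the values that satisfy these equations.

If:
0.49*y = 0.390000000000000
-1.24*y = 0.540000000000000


Then:
No Solution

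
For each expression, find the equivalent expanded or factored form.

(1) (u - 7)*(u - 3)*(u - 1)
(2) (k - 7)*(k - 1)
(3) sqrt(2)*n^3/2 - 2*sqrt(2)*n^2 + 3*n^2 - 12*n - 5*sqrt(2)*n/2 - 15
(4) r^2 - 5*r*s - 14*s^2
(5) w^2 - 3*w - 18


(1) = u^3 - 11*u^2 + 31*u - 21
(2) = k^2 - 8*k + 7
(3) = (n - 5)*(n + 3*sqrt(2))*(sqrt(2)*n/2 + sqrt(2)/2)
(4) = (r - 7*s)*(r + 2*s)
(5) = (w - 6)*(w + 3)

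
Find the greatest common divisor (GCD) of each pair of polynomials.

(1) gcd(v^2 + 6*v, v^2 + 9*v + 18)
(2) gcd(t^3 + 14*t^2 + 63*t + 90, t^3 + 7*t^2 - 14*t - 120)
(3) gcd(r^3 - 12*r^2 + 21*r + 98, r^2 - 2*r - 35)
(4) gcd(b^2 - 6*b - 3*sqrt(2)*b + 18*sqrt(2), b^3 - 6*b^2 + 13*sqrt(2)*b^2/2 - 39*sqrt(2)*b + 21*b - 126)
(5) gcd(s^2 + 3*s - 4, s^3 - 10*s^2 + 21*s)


(1) = gcd(v*(v + 6), (v + 3)*(v + 6)) = v + 6
(2) = t^2 + 11*t + 30
(3) = gcd((r - 7)^2*(r + 2), (r - 7)*(r + 5)) = r - 7
(4) = b - 6
(5) = gcd((s - 1)*(s + 4), s*(s - 7)*(s - 3)) = 1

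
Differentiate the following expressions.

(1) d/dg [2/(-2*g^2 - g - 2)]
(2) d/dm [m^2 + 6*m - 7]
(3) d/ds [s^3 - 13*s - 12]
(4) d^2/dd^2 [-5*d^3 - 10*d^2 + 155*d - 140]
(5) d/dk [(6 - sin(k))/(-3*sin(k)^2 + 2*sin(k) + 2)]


(1) = 2*(4*g + 1)/(2*g^2 + g + 2)^2
(2) = 2*m + 6
(3) = 3*s^2 - 13
(4) = -30*d - 20
(5) = (-3*sin(k)^2 + 36*sin(k) - 14)*cos(k)/(3*sin(k)^2 - 2*sin(k) - 2)^2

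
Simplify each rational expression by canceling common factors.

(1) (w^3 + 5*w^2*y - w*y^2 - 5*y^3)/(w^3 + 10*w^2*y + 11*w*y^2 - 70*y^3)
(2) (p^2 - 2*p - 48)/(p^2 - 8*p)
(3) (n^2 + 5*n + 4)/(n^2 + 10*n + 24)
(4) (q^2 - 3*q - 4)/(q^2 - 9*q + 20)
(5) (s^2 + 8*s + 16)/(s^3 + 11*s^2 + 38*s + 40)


(1) = (-w^2 + y^2)/(-w^2 - 5*w*y + 14*y^2)
(2) = (p + 6)/p
(3) = (n + 1)/(n + 6)
(4) = (q + 1)/(q - 5)
(5) = (s + 4)/(s^2 + 7*s + 10)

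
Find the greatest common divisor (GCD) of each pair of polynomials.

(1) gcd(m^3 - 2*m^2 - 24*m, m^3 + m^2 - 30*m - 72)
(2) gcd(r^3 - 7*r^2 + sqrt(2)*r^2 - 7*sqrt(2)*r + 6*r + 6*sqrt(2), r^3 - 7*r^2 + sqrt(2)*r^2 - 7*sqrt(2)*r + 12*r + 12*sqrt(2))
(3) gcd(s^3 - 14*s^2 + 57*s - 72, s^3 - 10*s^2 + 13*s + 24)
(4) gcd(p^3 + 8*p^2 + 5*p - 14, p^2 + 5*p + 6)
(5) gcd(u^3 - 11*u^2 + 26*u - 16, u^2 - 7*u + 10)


(1) = m^2 - 2*m - 24
(2) = gcd((r - 6)*(r - 1)*(r + sqrt(2)), (r - 4)*(r - 3)*(r + sqrt(2))) = r + sqrt(2)
(3) = gcd((s - 8)*(s - 3)^2, (s - 8)*(s - 3)*(s + 1)) = s^2 - 11*s + 24
(4) = gcd((p - 1)*(p + 2)*(p + 7), (p + 2)*(p + 3)) = p + 2
(5) = u - 2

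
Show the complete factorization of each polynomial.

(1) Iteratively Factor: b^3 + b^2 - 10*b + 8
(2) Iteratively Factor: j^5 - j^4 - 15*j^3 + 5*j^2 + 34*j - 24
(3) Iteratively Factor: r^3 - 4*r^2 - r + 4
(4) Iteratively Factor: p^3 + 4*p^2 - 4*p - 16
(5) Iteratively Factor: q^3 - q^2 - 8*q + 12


(1) = (b + 4)*(b^2 - 3*b + 2) = (b - 2)*(b + 4)*(b - 1)
(2) = (j - 1)*(j^4 - 15*j^2 - 10*j + 24) = (j - 1)^2*(j^3 + j^2 - 14*j - 24) = (j - 4)*(j - 1)^2*(j^2 + 5*j + 6) = (j - 4)*(j - 1)^2*(j + 3)*(j + 2)
(3) = (r - 4)*(r^2 - 1) = (r - 4)*(r - 1)*(r + 1)
(4) = (p + 4)*(p^2 - 4) = (p - 2)*(p + 4)*(p + 2)
(5) = (q - 2)*(q^2 + q - 6) = (q - 2)^2*(q + 3)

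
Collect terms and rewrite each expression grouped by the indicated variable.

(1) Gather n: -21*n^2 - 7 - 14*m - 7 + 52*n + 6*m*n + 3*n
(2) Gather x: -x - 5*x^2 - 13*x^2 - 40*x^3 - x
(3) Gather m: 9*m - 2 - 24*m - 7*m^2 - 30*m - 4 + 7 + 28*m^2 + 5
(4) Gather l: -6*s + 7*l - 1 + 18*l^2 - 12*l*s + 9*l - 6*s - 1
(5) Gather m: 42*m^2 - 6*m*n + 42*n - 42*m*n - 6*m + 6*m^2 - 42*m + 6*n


(1) = -14*m - 21*n^2 + n*(6*m + 55) - 14
(2) = -40*x^3 - 18*x^2 - 2*x
(3) = 21*m^2 - 45*m + 6
(4) = 18*l^2 + l*(16 - 12*s) - 12*s - 2
(5) = 48*m^2 + m*(-48*n - 48) + 48*n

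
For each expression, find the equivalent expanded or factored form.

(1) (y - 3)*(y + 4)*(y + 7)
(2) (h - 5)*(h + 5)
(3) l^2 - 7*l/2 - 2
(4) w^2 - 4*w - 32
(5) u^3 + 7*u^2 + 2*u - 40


(1) = y^3 + 8*y^2 - 5*y - 84
(2) = h^2 - 25
(3) = (l - 4)*(l + 1/2)
(4) = (w - 8)*(w + 4)
(5) = (u - 2)*(u + 4)*(u + 5)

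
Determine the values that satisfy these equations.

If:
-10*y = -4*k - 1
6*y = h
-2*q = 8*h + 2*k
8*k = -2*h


Then:
h = 3/8
k = -3/32
q = -45/32
y = 1/16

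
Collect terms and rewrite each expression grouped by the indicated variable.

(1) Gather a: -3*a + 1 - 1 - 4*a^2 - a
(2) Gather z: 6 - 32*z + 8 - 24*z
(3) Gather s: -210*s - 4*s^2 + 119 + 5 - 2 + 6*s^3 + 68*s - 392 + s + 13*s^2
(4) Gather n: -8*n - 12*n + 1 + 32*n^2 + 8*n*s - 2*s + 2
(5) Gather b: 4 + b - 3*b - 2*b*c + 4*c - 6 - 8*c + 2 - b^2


(1) = -4*a^2 - 4*a
(2) = 14 - 56*z
(3) = 6*s^3 + 9*s^2 - 141*s - 270
(4) = 32*n^2 + n*(8*s - 20) - 2*s + 3
(5) = -b^2 + b*(-2*c - 2) - 4*c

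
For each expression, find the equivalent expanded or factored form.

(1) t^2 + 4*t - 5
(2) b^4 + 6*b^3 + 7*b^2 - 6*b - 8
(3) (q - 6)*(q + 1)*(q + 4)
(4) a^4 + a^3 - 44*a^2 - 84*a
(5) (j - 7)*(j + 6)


(1) = (t - 1)*(t + 5)
(2) = (b - 1)*(b + 1)*(b + 2)*(b + 4)
(3) = q^3 - q^2 - 26*q - 24
(4) = a*(a - 7)*(a + 2)*(a + 6)
(5) = j^2 - j - 42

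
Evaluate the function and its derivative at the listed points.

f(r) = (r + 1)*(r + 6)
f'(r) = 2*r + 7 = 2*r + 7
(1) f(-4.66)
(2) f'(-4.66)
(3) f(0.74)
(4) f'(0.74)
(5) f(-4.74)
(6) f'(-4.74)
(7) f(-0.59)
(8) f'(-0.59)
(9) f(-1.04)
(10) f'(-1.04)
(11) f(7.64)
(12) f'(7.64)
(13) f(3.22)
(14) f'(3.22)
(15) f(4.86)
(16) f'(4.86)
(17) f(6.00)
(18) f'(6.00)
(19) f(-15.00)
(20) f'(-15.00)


(1) = -4.90
(2) = -2.32
(3) = 11.73
(4) = 8.48
(5) = -4.71
(6) = -2.48
(7) = 2.22
(8) = 5.82
(9) = -0.20
(10) = 4.92
(11) = 117.85
(12) = 22.28
(13) = 38.91
(14) = 13.44
(15) = 63.64
(16) = 16.72
(17) = 84.00
(18) = 19.00
(19) = 126.00
(20) = -23.00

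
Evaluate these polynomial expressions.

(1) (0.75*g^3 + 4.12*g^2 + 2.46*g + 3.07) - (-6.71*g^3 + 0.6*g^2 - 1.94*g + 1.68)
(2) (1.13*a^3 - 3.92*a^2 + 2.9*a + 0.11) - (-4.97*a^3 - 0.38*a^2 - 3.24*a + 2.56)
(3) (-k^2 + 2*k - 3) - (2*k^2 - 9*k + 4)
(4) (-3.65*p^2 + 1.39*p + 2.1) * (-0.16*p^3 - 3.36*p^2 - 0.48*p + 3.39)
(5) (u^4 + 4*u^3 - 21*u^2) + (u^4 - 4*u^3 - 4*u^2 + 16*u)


(1) = 7.46*g^3 + 3.52*g^2 + 4.4*g + 1.39
(2) = 6.1*a^3 - 3.54*a^2 + 6.14*a - 2.45
(3) = -3*k^2 + 11*k - 7
(4) = 0.584*p^5 + 12.0416*p^4 - 3.2544*p^3 - 20.0967*p^2 + 3.7041*p + 7.119
(5) = 2*u^4 - 25*u^2 + 16*u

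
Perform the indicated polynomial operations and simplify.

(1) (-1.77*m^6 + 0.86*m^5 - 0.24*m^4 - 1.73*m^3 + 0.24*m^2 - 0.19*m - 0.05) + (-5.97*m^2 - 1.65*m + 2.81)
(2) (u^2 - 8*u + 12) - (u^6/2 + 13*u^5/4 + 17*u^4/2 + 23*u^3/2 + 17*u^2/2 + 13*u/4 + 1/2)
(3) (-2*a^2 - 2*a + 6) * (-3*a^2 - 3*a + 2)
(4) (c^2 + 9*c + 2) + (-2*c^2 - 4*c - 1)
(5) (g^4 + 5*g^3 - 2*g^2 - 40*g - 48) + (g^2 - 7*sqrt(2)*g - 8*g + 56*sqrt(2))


(1) = -1.77*m^6 + 0.86*m^5 - 0.24*m^4 - 1.73*m^3 - 5.73*m^2 - 1.84*m + 2.76
(2) = -u^6/2 - 13*u^5/4 - 17*u^4/2 - 23*u^3/2 - 15*u^2/2 - 45*u/4 + 23/2
(3) = 6*a^4 + 12*a^3 - 16*a^2 - 22*a + 12
(4) = -c^2 + 5*c + 1
(5) = g^4 + 5*g^3 - g^2 - 48*g - 7*sqrt(2)*g - 48 + 56*sqrt(2)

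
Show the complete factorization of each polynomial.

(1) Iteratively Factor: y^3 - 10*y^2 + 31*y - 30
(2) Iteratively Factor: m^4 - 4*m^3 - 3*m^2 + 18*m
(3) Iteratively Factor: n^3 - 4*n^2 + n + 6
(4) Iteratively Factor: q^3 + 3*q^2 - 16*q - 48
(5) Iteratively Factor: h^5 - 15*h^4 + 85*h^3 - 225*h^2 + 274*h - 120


(1) = (y - 2)*(y^2 - 8*y + 15) = (y - 3)*(y - 2)*(y - 5)
(2) = (m)*(m^3 - 4*m^2 - 3*m + 18) = m*(m - 3)*(m^2 - m - 6) = m*(m - 3)*(m + 2)*(m - 3)
(3) = (n + 1)*(n^2 - 5*n + 6) = (n - 2)*(n + 1)*(n - 3)
(4) = (q + 3)*(q^2 - 16) = (q + 3)*(q + 4)*(q - 4)
(5) = (h - 4)*(h^4 - 11*h^3 + 41*h^2 - 61*h + 30) = (h - 4)*(h - 2)*(h^3 - 9*h^2 + 23*h - 15) = (h - 4)*(h - 3)*(h - 2)*(h^2 - 6*h + 5) = (h - 5)*(h - 4)*(h - 3)*(h - 2)*(h - 1)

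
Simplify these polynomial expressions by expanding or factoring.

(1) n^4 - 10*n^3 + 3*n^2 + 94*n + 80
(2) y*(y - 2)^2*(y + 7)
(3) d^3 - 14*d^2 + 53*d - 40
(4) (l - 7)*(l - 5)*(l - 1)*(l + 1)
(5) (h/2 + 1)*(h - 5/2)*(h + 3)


(1) = (n - 8)*(n - 5)*(n + 1)*(n + 2)
(2) = y^4 + 3*y^3 - 24*y^2 + 28*y
(3) = (d - 8)*(d - 5)*(d - 1)
(4) = l^4 - 12*l^3 + 34*l^2 + 12*l - 35
(5) = h^3/2 + 5*h^2/4 - 13*h/4 - 15/2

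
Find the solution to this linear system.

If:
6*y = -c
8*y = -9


Then:
c = 27/4
y = -9/8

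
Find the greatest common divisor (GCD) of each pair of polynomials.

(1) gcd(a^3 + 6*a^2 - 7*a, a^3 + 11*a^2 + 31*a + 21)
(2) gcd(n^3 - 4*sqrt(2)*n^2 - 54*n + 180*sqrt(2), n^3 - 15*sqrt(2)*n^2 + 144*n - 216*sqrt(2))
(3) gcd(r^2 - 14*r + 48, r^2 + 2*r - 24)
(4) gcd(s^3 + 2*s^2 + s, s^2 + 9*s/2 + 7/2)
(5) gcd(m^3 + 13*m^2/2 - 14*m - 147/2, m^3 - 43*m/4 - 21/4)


(1) = a + 7
(2) = n^2 - 9*sqrt(2)*n + 36
(3) = gcd((r - 8)*(r - 6), (r - 4)*(r + 6)) = 1
(4) = s + 1
(5) = gcd((m - 7/2)*(m + 3)*(m + 7), (m - 7/2)*(m + 1/2)*(m + 3)) = m^2 - m/2 - 21/2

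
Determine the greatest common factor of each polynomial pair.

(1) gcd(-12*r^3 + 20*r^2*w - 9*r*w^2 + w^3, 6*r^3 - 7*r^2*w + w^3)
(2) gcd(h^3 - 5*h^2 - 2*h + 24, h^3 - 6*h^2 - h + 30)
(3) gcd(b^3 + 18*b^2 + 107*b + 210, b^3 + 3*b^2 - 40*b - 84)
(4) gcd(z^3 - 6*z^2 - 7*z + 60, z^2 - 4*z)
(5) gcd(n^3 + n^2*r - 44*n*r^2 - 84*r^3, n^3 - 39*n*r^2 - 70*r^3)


(1) = 2*r^2 - 3*r*w + w^2
(2) = gcd((h - 4)*(h - 3)*(h + 2), (h - 5)*(h - 3)*(h + 2)) = h^2 - h - 6
(3) = b + 7
(4) = gcd((z - 5)*(z - 4)*(z + 3), z*(z - 4)) = z - 4
(5) = gcd((n - 7*r)*(n + 2*r)*(n + 6*r), (n - 7*r)*(n + 2*r)*(n + 5*r)) = -n^2 + 5*n*r + 14*r^2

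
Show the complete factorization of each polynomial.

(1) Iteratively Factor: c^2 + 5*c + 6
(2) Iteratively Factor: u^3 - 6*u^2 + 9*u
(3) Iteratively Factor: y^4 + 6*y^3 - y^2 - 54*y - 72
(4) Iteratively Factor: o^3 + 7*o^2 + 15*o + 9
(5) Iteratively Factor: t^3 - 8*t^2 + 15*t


(1) = (c + 3)*(c + 2)
(2) = (u - 3)*(u^2 - 3*u) = (u - 3)^2*(u)
(3) = (y - 3)*(y^3 + 9*y^2 + 26*y + 24) = (y - 3)*(y + 4)*(y^2 + 5*y + 6) = (y - 3)*(y + 2)*(y + 4)*(y + 3)
(4) = (o + 3)*(o^2 + 4*o + 3) = (o + 3)^2*(o + 1)
(5) = (t - 3)*(t^2 - 5*t) = t*(t - 3)*(t - 5)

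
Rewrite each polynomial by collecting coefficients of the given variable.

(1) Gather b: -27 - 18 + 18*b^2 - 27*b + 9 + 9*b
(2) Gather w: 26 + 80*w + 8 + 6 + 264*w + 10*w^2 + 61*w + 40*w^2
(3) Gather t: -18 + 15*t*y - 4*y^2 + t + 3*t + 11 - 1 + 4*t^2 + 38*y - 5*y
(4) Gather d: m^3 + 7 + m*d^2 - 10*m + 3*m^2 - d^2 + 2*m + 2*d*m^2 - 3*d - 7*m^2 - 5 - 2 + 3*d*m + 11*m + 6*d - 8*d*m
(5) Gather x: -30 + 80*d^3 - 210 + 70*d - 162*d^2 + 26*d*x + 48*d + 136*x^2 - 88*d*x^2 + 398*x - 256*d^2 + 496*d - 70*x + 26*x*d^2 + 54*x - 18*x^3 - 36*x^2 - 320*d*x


(1) = 18*b^2 - 18*b - 36
(2) = 50*w^2 + 405*w + 40
(3) = 4*t^2 + t*(15*y + 4) - 4*y^2 + 33*y - 8
(4) = d^2*(m - 1) + d*(2*m^2 - 5*m + 3) + m^3 - 4*m^2 + 3*m
(5) = 80*d^3 - 418*d^2 + 614*d - 18*x^3 + x^2*(100 - 88*d) + x*(26*d^2 - 294*d + 382) - 240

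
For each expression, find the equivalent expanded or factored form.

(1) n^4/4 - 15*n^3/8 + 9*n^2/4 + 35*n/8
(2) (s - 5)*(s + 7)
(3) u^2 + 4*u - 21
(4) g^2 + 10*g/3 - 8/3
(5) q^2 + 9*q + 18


(1) = n*(n/4 + 1/4)*(n - 5)*(n - 7/2)
(2) = s^2 + 2*s - 35
(3) = (u - 3)*(u + 7)
(4) = (g - 2/3)*(g + 4)
(5) = (q + 3)*(q + 6)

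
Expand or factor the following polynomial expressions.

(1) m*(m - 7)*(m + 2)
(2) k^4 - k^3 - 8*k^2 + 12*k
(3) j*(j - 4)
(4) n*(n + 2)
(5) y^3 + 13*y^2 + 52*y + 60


(1) = m^3 - 5*m^2 - 14*m
(2) = k*(k - 2)^2*(k + 3)
(3) = j^2 - 4*j
(4) = n^2 + 2*n
(5) = (y + 2)*(y + 5)*(y + 6)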